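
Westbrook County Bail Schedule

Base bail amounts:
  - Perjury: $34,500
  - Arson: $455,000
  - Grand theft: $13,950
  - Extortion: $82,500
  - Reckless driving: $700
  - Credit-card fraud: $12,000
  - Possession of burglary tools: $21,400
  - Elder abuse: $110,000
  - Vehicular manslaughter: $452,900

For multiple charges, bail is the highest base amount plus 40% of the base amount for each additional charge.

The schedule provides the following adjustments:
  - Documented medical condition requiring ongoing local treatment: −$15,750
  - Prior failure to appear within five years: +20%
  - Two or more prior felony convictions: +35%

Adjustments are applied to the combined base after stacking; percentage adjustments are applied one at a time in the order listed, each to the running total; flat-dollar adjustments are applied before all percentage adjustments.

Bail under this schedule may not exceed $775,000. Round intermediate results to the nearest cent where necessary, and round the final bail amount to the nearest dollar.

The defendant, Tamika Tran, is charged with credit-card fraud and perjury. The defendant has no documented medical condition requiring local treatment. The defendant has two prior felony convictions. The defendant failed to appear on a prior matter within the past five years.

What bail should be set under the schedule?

$63,666

Base amounts from the schedule: credit-card fraud $12,000; perjury $34,500.
Stacking rule: highest base plus 40% of each additional charge. Highest is perjury at $34,500. Additional: $12,000 × 40% = $4,800. Combined base = $34,500 + $4,800 = $39,300.
Prior failure to appear within five years (+20%): $39,300 × 1.2 = $47,160.
Two or more prior felony convictions (+35%): $47,160 × 1.35 = $63,666.
$63,666 is within the $775,000 maximum.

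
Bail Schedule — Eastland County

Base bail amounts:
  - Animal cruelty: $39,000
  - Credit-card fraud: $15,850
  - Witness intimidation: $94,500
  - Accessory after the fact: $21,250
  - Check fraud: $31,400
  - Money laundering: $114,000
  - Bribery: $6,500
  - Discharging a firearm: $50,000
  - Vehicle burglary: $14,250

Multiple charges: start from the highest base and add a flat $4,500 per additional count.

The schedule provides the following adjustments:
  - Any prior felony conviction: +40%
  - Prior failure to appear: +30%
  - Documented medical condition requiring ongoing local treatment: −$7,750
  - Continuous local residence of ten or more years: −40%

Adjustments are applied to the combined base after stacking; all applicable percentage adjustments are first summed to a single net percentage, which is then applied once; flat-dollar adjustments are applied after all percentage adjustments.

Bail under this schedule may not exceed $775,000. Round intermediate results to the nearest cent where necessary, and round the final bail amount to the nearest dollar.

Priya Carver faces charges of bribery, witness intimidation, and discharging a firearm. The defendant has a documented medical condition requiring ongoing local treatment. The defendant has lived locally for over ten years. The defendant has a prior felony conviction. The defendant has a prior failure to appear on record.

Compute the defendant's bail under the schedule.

Base amounts from the schedule: bribery $6,500; witness intimidation $94,500; discharging a firearm $50,000.
Stacking rule: highest base plus $4,500 per additional charge. Highest is witness intimidation at $94,500; 2 additional charges → +$9,000. Combined base = $103,500.
Net percentage adjustment: +40% +30% −40% = +30%. $103,500 × 1.3 = $134,550.
Documented medical condition requiring ongoing local treatment (−$7,750 flat): $134,550 − $7,750 = $126,800.
$126,800 is within the $775,000 maximum.

$126,800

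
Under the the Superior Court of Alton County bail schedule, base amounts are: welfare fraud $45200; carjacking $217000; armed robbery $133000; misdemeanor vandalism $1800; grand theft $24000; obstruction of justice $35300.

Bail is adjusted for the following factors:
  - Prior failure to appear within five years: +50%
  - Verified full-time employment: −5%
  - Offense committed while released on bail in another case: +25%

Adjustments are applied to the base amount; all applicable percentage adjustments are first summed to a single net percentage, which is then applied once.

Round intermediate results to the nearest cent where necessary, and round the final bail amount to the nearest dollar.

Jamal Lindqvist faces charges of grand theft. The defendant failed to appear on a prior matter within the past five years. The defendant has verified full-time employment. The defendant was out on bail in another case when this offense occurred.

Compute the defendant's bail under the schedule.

$40800

Base amounts from the schedule: grand theft $24000.
Single charge. Combined base = $24000.
Net percentage adjustment: +50% −5% +25% = +70%. $24000 × 1.7 = $40800.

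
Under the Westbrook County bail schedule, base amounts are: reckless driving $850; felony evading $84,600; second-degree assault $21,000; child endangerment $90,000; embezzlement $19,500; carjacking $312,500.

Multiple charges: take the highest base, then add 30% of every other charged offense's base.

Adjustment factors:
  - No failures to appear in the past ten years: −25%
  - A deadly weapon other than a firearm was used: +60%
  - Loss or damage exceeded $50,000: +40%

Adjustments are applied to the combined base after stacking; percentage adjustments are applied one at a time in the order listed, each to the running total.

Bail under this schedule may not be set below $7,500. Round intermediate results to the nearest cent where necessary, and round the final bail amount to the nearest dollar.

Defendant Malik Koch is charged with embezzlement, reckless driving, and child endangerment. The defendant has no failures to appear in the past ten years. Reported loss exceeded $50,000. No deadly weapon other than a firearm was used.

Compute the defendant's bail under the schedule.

$100,910

Base amounts from the schedule: embezzlement $19,500; reckless driving $850; child endangerment $90,000.
Stacking rule: highest base plus 30% of each additional charge. Highest is child endangerment at $90,000. Additional: $19,500 × 30% = $5,850; $850 × 30% = $255. Combined base = $90,000 + $6,105 = $96,105.
No failures to appear in the past ten years (−25%): $96,105 × 0.75 = $72,078.75.
Loss or damage exceeded $50,000 (+40%): $72,078.75 × 1.4 = $100,910.25.
$100,910.25 is at or above the $7,500 minimum.
Rounded to the nearest dollar: $100,910.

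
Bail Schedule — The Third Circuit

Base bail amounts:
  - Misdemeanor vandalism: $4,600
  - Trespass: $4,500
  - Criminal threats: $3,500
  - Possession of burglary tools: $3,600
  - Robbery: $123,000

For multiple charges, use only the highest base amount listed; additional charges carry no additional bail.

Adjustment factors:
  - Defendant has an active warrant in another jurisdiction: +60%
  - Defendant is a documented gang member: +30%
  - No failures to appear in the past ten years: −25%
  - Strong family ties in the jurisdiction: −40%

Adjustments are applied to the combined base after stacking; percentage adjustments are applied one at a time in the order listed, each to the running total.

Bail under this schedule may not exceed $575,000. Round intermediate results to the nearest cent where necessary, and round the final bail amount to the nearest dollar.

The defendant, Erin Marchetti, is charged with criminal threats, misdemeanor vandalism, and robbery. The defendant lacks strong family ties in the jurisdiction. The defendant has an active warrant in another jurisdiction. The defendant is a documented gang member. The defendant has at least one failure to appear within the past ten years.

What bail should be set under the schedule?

Base amounts from the schedule: criminal threats $3,500; misdemeanor vandalism $4,600; robbery $123,000.
Stacking rule: use the highest base only. Highest is robbery at $123,000. Combined base = $123,000.
Defendant has an active warrant in another jurisdiction (+60%): $123,000 × 1.6 = $196,800.
Defendant is a documented gang member (+30%): $196,800 × 1.3 = $255,840.
$255,840 is within the $575,000 maximum.

$255,840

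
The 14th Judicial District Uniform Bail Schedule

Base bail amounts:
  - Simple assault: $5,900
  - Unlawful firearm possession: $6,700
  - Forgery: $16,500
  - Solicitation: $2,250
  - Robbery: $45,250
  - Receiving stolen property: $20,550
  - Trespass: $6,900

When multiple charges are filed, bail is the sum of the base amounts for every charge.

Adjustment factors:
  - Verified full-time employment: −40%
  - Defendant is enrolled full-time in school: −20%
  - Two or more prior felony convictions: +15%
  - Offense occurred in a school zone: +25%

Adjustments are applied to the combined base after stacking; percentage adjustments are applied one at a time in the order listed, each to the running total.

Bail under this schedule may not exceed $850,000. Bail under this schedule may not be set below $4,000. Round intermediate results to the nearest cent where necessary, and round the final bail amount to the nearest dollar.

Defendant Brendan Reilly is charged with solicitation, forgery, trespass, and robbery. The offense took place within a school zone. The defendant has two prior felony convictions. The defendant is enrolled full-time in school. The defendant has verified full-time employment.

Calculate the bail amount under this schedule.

$48,921

Base amounts from the schedule: solicitation $2,250; forgery $16,500; trespass $6,900; robbery $45,250.
Stacking rule: sum of all bases. $2,250 + $16,500 + $6,900 + $45,250 = $70,900.
Verified full-time employment (−40%): $70,900 × 0.6 = $42,540.
Defendant is enrolled full-time in school (−20%): $42,540 × 0.8 = $34,032.
Two or more prior felony convictions (+15%): $34,032 × 1.15 = $39,136.80.
Offense occurred in a school zone (+25%): $39,136.80 × 1.25 = $48,921.
$48,921 is within the $850,000 maximum.
$48,921 is at or above the $4,000 minimum.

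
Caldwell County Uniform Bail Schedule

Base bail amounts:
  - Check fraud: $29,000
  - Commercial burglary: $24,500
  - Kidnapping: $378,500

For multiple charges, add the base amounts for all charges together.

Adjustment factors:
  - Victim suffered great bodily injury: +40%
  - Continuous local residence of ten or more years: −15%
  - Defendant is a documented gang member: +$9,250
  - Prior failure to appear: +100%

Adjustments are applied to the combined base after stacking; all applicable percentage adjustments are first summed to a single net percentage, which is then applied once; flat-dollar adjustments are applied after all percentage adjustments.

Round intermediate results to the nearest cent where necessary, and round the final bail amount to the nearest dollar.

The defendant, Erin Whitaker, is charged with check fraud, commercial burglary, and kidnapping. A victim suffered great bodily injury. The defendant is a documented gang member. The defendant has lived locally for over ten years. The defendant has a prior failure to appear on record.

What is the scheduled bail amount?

Base amounts from the schedule: check fraud $29,000; commercial burglary $24,500; kidnapping $378,500.
Stacking rule: sum of all bases. $29,000 + $24,500 + $378,500 = $432,000.
Net percentage adjustment: +40% −15% +100% = +125%. $432,000 × 2.25 = $972,000.
Defendant is a documented gang member (+$9,250 flat): $972,000 + $9,250 = $981,250.

$981,250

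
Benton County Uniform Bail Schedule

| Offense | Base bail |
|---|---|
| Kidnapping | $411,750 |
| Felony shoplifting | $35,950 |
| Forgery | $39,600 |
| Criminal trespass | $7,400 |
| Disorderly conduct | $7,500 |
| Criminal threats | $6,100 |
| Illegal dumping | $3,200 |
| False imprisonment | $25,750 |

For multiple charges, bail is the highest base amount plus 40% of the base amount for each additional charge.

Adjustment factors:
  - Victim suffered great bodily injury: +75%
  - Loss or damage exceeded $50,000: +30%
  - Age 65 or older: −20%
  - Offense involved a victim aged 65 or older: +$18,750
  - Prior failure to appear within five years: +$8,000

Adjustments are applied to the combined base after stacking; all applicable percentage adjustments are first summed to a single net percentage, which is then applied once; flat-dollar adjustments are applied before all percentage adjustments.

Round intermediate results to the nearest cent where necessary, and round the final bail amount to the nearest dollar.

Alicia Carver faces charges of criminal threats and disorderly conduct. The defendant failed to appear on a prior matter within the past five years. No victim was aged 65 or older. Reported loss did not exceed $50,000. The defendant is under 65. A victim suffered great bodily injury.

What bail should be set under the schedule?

Base amounts from the schedule: criminal threats $6,100; disorderly conduct $7,500.
Stacking rule: highest base plus 40% of each additional charge. Highest is disorderly conduct at $7,500. Additional: $6,100 × 40% = $2,440. Combined base = $7,500 + $2,440 = $9,940.
Prior failure to appear within five years (+$8,000 flat): $9,940 + $8,000 = $17,940.
Victim suffered great bodily injury (+75%): $17,940 × 1.75 = $31,395.

$31,395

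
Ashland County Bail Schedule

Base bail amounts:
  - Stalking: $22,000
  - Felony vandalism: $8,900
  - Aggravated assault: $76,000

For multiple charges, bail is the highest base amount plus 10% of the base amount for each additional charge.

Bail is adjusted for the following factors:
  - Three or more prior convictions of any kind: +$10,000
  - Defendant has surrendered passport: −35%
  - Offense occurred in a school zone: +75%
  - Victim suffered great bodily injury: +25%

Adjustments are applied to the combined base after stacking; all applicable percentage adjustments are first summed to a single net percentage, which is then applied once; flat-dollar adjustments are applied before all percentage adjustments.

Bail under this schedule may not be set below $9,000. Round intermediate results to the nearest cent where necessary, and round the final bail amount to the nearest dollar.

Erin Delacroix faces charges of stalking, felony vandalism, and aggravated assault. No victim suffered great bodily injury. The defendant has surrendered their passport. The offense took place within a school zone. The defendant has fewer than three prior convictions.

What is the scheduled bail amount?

$110,726

Base amounts from the schedule: stalking $22,000; felony vandalism $8,900; aggravated assault $76,000.
Stacking rule: highest base plus 10% of each additional charge. Highest is aggravated assault at $76,000. Additional: $22,000 × 10% = $2,200; $8,900 × 10% = $890. Combined base = $76,000 + $3,090 = $79,090.
Net percentage adjustment: −35% +75% = +40%. $79,090 × 1.4 = $110,726.
$110,726 is at or above the $9,000 minimum.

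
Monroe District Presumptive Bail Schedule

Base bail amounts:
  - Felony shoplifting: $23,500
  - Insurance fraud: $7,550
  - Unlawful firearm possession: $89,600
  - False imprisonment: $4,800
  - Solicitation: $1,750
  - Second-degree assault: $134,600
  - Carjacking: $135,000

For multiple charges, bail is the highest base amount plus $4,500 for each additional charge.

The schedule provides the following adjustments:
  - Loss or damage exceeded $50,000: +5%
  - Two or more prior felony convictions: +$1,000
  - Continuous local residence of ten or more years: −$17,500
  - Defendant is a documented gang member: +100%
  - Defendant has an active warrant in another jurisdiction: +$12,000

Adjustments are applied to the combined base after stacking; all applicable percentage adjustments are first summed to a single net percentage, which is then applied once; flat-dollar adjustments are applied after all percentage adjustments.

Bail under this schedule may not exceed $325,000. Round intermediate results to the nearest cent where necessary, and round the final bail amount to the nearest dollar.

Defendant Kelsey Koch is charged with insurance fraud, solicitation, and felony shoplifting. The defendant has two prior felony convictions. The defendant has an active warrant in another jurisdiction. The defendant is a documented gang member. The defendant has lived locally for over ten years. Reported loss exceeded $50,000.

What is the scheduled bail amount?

Base amounts from the schedule: insurance fraud $7,550; solicitation $1,750; felony shoplifting $23,500.
Stacking rule: highest base plus $4,500 per additional charge. Highest is felony shoplifting at $23,500; 2 additional charges → +$9,000. Combined base = $32,500.
Net percentage adjustment: +5% +100% = +105%. $32,500 × 2.05 = $66,625.
Two or more prior felony convictions (+$1,000 flat): $66,625 + $1,000 = $67,625.
Continuous local residence of ten or more years (−$17,500 flat): $67,625 − $17,500 = $50,125.
Defendant has an active warrant in another jurisdiction (+$12,000 flat): $50,125 + $12,000 = $62,125.
$62,125 is within the $325,000 maximum.

$62,125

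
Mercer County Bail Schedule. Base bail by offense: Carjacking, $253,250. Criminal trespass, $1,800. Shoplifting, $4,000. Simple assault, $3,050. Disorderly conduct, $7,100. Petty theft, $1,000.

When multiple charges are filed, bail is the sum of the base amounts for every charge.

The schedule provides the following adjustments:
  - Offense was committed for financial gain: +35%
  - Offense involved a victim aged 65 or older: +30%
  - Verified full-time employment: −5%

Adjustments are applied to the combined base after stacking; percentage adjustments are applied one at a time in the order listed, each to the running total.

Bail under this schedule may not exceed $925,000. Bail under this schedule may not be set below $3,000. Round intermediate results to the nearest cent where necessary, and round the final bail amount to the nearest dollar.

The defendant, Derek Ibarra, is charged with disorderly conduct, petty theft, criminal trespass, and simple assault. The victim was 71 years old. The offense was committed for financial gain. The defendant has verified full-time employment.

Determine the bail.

$21,591

Base amounts from the schedule: disorderly conduct $7,100; petty theft $1,000; criminal trespass $1,800; simple assault $3,050.
Stacking rule: sum of all bases. $7,100 + $1,000 + $1,800 + $3,050 = $12,950.
Offense was committed for financial gain (+35%): $12,950 × 1.35 = $17,482.50.
Offense involved a victim aged 65 or older (+30%): $17,482.50 × 1.3 = $22,727.25.
Verified full-time employment (−5%): $22,727.25 × 0.95 = $21,590.89.
$21,590.89 is within the $925,000 maximum.
$21,590.89 is at or above the $3,000 minimum.
Rounded to the nearest dollar: $21,591.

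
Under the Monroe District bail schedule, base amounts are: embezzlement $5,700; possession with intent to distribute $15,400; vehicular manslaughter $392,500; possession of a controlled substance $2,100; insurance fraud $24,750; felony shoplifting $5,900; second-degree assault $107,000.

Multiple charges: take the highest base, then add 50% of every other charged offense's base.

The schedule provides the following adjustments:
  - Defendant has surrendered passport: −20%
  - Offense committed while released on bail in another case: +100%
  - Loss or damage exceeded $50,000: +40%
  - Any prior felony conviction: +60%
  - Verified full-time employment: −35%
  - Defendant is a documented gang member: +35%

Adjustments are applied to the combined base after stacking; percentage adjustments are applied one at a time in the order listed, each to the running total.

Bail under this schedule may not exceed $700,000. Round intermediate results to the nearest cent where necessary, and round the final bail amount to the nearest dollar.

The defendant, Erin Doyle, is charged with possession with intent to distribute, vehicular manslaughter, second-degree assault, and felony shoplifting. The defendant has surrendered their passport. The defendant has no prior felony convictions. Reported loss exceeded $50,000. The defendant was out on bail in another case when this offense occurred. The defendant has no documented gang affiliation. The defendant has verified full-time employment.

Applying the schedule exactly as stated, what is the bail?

Base amounts from the schedule: possession with intent to distribute $15,400; vehicular manslaughter $392,500; second-degree assault $107,000; felony shoplifting $5,900.
Stacking rule: highest base plus 50% of each additional charge. Highest is vehicular manslaughter at $392,500. Additional: $15,400 × 50% = $7,700; $107,000 × 50% = $53,500; $5,900 × 50% = $2,950. Combined base = $392,500 + $64,150 = $456,650.
Defendant has surrendered passport (−20%): $456,650 × 0.8 = $365,320.
Offense committed while released on bail in another case (+100%): $365,320 × 2 = $730,640.
Loss or damage exceeded $50,000 (+40%): $730,640 × 1.4 = $1,022,896.
Verified full-time employment (−35%): $1,022,896 × 0.65 = $664,882.40.
$664,882.40 is within the $700,000 maximum.
Rounded to the nearest dollar: $664,882.

$664,882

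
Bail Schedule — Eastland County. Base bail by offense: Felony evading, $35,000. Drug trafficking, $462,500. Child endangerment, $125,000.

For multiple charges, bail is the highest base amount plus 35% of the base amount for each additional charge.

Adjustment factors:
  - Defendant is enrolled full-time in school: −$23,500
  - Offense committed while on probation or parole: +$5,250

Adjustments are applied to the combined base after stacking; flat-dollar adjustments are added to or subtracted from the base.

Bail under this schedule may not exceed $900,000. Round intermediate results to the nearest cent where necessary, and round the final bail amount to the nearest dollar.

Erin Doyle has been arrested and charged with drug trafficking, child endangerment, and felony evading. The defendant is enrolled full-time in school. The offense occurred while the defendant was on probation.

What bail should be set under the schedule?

$500,250

Base amounts from the schedule: drug trafficking $462,500; child endangerment $125,000; felony evading $35,000.
Stacking rule: highest base plus 35% of each additional charge. Highest is drug trafficking at $462,500. Additional: $125,000 × 35% = $43,750; $35,000 × 35% = $12,250. Combined base = $462,500 + $56,000 = $518,500.
Defendant is enrolled full-time in school (−$23,500 flat): $518,500 − $23,500 = $495,000.
Offense committed while on probation or parole (+$5,250 flat): $495,000 + $5,250 = $500,250.
$500,250 is within the $900,000 maximum.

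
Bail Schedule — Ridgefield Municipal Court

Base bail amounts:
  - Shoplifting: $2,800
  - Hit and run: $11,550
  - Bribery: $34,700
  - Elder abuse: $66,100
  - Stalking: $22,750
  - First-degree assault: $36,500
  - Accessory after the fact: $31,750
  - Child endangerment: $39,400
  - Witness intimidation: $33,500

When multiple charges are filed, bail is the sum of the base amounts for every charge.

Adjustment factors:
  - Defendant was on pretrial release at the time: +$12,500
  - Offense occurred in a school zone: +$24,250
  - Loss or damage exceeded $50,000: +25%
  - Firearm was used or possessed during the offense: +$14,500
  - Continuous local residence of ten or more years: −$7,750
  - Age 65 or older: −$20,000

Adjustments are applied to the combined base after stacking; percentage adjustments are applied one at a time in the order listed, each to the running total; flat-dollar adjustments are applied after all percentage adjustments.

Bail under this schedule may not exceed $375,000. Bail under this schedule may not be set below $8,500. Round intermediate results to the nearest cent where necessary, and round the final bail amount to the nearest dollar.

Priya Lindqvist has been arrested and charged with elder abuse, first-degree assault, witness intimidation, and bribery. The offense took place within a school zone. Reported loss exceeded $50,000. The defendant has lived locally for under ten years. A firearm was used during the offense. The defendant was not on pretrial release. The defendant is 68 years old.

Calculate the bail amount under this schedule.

$232,250

Base amounts from the schedule: elder abuse $66,100; first-degree assault $36,500; witness intimidation $33,500; bribery $34,700.
Stacking rule: sum of all bases. $66,100 + $36,500 + $33,500 + $34,700 = $170,800.
Loss or damage exceeded $50,000 (+25%): $170,800 × 1.25 = $213,500.
Offense occurred in a school zone (+$24,250 flat): $213,500 + $24,250 = $237,750.
Firearm was used or possessed during the offense (+$14,500 flat): $237,750 + $14,500 = $252,250.
Age 65 or older (−$20,000 flat): $252,250 − $20,000 = $232,250.
$232,250 is within the $375,000 maximum.
$232,250 is at or above the $8,500 minimum.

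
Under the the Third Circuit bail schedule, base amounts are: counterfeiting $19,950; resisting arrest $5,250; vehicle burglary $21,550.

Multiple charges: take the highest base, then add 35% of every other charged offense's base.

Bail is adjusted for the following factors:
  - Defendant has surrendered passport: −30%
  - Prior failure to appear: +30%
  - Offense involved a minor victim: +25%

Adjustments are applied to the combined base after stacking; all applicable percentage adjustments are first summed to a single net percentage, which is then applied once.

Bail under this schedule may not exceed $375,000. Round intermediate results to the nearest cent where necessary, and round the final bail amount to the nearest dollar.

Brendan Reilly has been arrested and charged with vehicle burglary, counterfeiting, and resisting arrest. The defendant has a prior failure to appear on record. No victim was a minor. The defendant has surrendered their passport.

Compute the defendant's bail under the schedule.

$30,370

Base amounts from the schedule: vehicle burglary $21,550; counterfeiting $19,950; resisting arrest $5,250.
Stacking rule: highest base plus 35% of each additional charge. Highest is vehicle burglary at $21,550. Additional: $19,950 × 35% = $6,982.50; $5,250 × 35% = $1,837.50. Combined base = $21,550 + $8,820 = $30,370.
Net percentage adjustment: −30% +30% = +0%. $30,370 × 1 = $30,370.
$30,370 is within the $375,000 maximum.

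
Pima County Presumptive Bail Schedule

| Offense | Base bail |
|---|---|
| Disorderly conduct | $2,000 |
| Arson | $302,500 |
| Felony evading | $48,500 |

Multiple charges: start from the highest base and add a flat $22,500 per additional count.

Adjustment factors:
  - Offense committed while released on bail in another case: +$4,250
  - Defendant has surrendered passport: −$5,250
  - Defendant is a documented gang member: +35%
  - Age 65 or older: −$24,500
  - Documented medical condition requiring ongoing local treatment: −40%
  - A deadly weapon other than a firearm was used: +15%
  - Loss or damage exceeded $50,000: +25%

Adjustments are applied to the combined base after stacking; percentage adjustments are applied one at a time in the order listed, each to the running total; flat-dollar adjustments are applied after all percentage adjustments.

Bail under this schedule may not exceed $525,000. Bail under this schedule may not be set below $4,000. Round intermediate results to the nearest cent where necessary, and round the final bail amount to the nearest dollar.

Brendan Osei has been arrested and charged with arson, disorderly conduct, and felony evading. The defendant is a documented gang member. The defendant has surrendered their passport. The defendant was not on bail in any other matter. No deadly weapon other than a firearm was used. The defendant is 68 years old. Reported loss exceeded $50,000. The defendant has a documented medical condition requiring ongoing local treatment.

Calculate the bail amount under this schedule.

Base amounts from the schedule: arson $302,500; disorderly conduct $2,000; felony evading $48,500.
Stacking rule: highest base plus $22,500 per additional charge. Highest is arson at $302,500; 2 additional charges → +$45,000. Combined base = $347,500.
Defendant is a documented gang member (+35%): $347,500 × 1.35 = $469,125.
Documented medical condition requiring ongoing local treatment (−40%): $469,125 × 0.6 = $281,475.
Loss or damage exceeded $50,000 (+25%): $281,475 × 1.25 = $351,843.75.
Defendant has surrendered passport (−$5,250 flat): $351,843.75 − $5,250 = $346,593.75.
Age 65 or older (−$24,500 flat): $346,593.75 − $24,500 = $322,093.75.
$322,093.75 is within the $525,000 maximum.
$322,093.75 is at or above the $4,000 minimum.
Rounded to the nearest dollar: $322,094.

$322,094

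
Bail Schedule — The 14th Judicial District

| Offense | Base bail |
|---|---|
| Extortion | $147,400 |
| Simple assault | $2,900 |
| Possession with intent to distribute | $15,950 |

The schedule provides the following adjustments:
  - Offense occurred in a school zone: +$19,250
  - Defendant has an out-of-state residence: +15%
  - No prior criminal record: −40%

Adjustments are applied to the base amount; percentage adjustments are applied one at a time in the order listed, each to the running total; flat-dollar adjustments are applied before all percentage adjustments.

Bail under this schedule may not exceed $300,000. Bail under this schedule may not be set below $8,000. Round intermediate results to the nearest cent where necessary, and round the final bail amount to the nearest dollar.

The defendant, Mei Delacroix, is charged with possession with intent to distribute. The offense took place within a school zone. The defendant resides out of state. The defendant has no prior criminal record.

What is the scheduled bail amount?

Base amounts from the schedule: possession with intent to distribute $15,950.
Single charge. Combined base = $15,950.
Offense occurred in a school zone (+$19,250 flat): $15,950 + $19,250 = $35,200.
Defendant has an out-of-state residence (+15%): $35,200 × 1.15 = $40,480.
No prior criminal record (−40%): $40,480 × 0.6 = $24,288.
$24,288 is within the $300,000 maximum.
$24,288 is at or above the $8,000 minimum.

$24,288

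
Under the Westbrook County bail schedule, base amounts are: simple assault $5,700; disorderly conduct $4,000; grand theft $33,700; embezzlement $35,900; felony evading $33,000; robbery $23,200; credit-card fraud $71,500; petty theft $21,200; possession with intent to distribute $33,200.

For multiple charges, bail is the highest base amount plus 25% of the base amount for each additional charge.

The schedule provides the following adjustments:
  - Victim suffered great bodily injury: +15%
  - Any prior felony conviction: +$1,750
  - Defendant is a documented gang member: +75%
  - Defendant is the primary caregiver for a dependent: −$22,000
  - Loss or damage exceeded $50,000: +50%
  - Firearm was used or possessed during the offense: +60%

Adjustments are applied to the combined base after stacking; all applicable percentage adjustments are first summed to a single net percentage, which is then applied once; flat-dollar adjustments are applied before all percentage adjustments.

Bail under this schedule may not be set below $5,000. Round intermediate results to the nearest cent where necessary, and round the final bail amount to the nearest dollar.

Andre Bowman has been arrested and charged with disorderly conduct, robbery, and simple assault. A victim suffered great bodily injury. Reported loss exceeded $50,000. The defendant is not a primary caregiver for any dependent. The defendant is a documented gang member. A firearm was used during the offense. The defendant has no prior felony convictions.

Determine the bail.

$76,875

Base amounts from the schedule: disorderly conduct $4,000; robbery $23,200; simple assault $5,700.
Stacking rule: highest base plus 25% of each additional charge. Highest is robbery at $23,200. Additional: $4,000 × 25% = $1,000; $5,700 × 25% = $1,425. Combined base = $23,200 + $2,425 = $25,625.
Net percentage adjustment: +15% +75% +50% +60% = +200%. $25,625 × 3 = $76,875.
$76,875 is at or above the $5,000 minimum.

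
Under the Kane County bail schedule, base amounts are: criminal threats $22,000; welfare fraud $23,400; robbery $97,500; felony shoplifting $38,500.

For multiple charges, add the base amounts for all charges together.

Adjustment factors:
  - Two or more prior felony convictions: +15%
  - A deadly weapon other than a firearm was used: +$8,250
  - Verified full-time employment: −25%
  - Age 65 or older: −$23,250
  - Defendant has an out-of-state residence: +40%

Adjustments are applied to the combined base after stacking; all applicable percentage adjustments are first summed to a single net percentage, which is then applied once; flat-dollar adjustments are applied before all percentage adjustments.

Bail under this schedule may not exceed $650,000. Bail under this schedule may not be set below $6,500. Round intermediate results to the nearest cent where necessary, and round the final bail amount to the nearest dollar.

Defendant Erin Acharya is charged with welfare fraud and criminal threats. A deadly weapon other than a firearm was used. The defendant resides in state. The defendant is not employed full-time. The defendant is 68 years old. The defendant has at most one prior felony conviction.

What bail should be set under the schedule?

$30,400

Base amounts from the schedule: welfare fraud $23,400; criminal threats $22,000.
Stacking rule: sum of all bases. $23,400 + $22,000 = $45,400.
A deadly weapon other than a firearm was used (+$8,250 flat): $45,400 + $8,250 = $53,650.
Age 65 or older (−$23,250 flat): $53,650 − $23,250 = $30,400.
$30,400 is within the $650,000 maximum.
$30,400 is at or above the $6,500 minimum.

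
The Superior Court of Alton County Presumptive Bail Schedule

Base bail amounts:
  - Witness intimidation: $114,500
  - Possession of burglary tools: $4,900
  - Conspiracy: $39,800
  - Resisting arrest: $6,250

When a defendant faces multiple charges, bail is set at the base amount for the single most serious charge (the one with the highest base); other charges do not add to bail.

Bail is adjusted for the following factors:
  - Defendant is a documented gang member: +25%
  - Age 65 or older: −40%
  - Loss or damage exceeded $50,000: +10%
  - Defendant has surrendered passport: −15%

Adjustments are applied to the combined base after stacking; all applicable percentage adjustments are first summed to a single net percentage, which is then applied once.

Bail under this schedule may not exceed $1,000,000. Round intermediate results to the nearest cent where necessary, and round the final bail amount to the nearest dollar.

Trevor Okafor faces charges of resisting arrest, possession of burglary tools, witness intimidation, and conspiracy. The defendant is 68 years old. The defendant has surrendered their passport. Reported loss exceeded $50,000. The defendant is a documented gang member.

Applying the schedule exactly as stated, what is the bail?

Base amounts from the schedule: resisting arrest $6,250; possession of burglary tools $4,900; witness intimidation $114,500; conspiracy $39,800.
Stacking rule: use the highest base only. Highest is witness intimidation at $114,500. Combined base = $114,500.
Net percentage adjustment: +25% −40% +10% −15% = −20%. $114,500 × 0.8 = $91,600.
$91,600 is within the $1,000,000 maximum.

$91,600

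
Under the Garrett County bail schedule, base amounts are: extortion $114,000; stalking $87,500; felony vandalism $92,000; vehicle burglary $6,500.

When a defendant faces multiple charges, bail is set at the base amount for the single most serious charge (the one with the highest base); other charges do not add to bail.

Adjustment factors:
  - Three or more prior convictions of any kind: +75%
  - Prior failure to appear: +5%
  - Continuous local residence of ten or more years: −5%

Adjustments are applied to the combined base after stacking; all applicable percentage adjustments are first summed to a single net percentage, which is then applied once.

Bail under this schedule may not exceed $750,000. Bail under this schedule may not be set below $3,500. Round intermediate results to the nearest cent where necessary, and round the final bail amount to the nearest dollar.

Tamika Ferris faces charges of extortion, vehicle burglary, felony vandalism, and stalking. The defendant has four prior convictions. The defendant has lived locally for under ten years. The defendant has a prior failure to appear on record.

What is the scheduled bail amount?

Base amounts from the schedule: extortion $114,000; vehicle burglary $6,500; felony vandalism $92,000; stalking $87,500.
Stacking rule: use the highest base only. Highest is extortion at $114,000. Combined base = $114,000.
Net percentage adjustment: +75% +5% = +80%. $114,000 × 1.8 = $205,200.
$205,200 is within the $750,000 maximum.
$205,200 is at or above the $3,500 minimum.

$205,200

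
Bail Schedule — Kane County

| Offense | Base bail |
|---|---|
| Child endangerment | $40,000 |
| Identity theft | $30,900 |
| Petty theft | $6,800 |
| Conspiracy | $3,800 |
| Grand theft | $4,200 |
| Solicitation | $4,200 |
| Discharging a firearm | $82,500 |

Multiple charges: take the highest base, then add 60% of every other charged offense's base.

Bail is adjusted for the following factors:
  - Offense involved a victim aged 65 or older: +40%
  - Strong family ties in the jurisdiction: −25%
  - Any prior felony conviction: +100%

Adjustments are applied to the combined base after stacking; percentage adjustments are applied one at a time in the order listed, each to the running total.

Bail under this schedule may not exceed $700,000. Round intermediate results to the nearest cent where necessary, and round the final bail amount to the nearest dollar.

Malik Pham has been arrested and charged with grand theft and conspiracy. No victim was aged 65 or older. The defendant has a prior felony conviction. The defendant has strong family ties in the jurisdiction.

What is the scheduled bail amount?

$9,720

Base amounts from the schedule: grand theft $4,200; conspiracy $3,800.
Stacking rule: highest base plus 60% of each additional charge. Highest is grand theft at $4,200. Additional: $3,800 × 60% = $2,280. Combined base = $4,200 + $2,280 = $6,480.
Strong family ties in the jurisdiction (−25%): $6,480 × 0.75 = $4,860.
Any prior felony conviction (+100%): $4,860 × 2 = $9,720.
$9,720 is within the $700,000 maximum.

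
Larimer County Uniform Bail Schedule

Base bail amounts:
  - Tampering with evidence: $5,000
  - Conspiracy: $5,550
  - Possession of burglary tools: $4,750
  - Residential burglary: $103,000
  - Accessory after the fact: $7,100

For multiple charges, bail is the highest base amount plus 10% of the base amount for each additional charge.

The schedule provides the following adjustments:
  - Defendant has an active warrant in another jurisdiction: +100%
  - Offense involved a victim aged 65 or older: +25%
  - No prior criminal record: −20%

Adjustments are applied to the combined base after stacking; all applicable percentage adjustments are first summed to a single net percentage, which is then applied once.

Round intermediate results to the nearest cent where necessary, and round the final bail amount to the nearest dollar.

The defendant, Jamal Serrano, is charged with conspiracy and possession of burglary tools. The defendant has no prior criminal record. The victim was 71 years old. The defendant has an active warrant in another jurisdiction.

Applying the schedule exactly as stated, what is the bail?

Base amounts from the schedule: conspiracy $5,550; possession of burglary tools $4,750.
Stacking rule: highest base plus 10% of each additional charge. Highest is conspiracy at $5,550. Additional: $4,750 × 10% = $475. Combined base = $5,550 + $475 = $6,025.
Net percentage adjustment: +100% +25% −20% = +105%. $6,025 × 2.05 = $12,351.25.
Rounded to the nearest dollar: $12,351.

$12,351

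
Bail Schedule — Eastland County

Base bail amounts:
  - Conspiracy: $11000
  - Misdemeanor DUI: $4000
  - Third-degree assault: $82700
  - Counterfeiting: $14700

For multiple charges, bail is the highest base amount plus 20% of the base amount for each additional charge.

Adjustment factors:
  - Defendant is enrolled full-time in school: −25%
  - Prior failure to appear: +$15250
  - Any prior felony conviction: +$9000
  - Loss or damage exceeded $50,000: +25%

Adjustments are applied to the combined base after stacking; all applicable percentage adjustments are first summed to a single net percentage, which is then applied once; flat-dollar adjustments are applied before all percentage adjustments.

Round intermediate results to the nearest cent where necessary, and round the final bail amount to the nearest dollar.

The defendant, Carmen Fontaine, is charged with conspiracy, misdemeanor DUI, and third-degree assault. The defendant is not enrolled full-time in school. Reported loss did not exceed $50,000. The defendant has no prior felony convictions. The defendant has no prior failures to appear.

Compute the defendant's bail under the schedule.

Base amounts from the schedule: conspiracy $11000; misdemeanor DUI $4000; third-degree assault $82700.
Stacking rule: highest base plus 20% of each additional charge. Highest is third-degree assault at $82700. Additional: $11000 × 20% = $2200; $4000 × 20% = $800. Combined base = $82700 + $3000 = $85700.
No adjustment factors apply to this defendant.

$85700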